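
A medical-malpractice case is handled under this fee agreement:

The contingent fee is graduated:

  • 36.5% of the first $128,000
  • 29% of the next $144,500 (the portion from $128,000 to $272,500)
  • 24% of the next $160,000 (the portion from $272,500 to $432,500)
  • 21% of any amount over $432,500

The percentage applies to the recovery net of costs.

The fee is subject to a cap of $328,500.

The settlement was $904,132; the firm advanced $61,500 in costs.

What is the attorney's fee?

$213,152.72

Fee base (net of costs): $904,132 − $61,500 = $842,632
First $128,000 at 36.5% = $46,720.00
Next $144,500 at 29% = $41,905.00
Next $160,000 at 24% = $38,400.00
Remaining $410,132 at 21% = $86,127.72
Fee: $46,720.00 + $41,905.00 + $38,400.00 + $86,127.72 = $213,152.72
$213,152.72 is under the $328,500 cap.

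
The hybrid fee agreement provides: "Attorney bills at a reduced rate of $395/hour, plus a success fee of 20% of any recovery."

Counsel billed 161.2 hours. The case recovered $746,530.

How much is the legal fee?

Hourly: 161.2 × $395 = $63,674.00
Success fee: 20% of $746,530 = $149,306.00
Total: $63,674.00 + $149,306.00 = $212,980.00

$212,980.00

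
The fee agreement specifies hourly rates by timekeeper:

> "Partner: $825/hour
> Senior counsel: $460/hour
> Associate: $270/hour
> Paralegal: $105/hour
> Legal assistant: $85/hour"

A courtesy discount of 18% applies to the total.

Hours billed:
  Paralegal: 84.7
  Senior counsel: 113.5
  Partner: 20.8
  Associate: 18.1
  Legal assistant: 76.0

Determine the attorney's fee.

$73,480.61

Partner: 20.8 × $825 = $17,160.00
Senior counsel: 113.5 × $460 = $52,210.00
Associate: 18.1 × $270 = $4,887.00
Paralegal: 84.7 × $105 = $8,893.50
Legal assistant: 76.0 × $85 = $6,460.00
Subtotal: $89,610.50
Less 18% discount: −$16,129.89
Total: $89,610.50 − $16,129.89 = $73,480.61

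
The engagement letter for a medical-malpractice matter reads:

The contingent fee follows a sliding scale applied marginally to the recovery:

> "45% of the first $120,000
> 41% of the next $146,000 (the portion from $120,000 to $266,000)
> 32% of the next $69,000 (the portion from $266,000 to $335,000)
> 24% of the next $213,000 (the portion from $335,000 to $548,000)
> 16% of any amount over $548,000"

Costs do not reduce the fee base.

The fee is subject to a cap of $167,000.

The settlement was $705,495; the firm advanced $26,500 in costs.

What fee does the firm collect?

Fee base is the gross recovery, $705,495; costs are reimbursed separately.
First $120,000 at 45% = $54,000.00
Next $146,000 at 41% = $59,860.00
Next $69,000 at 32% = $22,080.00
Next $213,000 at 24% = $51,120.00
Remaining $157,495 at 16% = $25,199.20
Fee: $54,000.00 + $59,860.00 + $22,080.00 + $51,120.00 + $25,199.20 = $212,259.20
$212,259.20 exceeds the $167,000 cap, so the fee is capped at $167,000.00.

$167,000.00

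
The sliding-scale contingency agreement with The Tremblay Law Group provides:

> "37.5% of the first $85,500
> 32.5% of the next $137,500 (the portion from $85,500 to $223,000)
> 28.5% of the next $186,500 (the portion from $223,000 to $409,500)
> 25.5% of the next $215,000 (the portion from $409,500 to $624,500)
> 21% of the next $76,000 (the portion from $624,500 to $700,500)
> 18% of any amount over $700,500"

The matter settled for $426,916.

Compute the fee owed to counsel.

$134,343.58

First $85,500 at 37.5% = $32,062.50
Next $137,500 at 32.5% = $44,687.50
Next $186,500 at 28.5% = $53,152.50
Remaining $17,416 at 25.5% = $4,441.08
Fee: $32,062.50 + $44,687.50 + $53,152.50 + $4,441.08 = $134,343.58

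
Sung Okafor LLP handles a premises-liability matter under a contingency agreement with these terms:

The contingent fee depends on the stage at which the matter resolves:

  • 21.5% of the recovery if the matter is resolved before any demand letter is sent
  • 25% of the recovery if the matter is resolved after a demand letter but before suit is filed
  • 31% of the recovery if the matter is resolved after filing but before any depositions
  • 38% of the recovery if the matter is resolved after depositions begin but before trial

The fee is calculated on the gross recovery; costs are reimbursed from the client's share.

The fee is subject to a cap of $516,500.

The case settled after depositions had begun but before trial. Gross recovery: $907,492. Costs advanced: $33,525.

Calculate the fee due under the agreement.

$344,846.96

Fee base is the gross recovery, $907,492; costs are reimbursed separately.
The matter settled after depositions had begun but before trial, so the 38% rate applies.
$907,492 × 38% = $344,846.96
$344,846.96 is under the $516,500 cap.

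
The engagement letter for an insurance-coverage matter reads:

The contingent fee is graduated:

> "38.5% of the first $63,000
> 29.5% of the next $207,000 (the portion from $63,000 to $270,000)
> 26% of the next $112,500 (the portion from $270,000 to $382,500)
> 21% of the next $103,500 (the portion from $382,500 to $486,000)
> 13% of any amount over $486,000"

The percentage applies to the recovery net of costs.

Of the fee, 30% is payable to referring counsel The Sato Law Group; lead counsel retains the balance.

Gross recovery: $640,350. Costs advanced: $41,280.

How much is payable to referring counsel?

$45,301.23

Fee base (net of costs): $640,350 − $41,280 = $599,070
First $63,000 at 38.5% = $24,255.00
Next $207,000 at 29.5% = $61,065.00
Next $112,500 at 26% = $29,250.00
Next $103,500 at 21% = $21,735.00
Remaining $113,070 at 13% = $14,699.10
Fee: $24,255.00 + $61,065.00 + $29,250.00 + $21,735.00 + $14,699.10 = $151,004.10
Referral share: 30% of $151,004.10 = $45,301.23; lead counsel retains $151,004.10 − $45,301.23 = $105,702.87.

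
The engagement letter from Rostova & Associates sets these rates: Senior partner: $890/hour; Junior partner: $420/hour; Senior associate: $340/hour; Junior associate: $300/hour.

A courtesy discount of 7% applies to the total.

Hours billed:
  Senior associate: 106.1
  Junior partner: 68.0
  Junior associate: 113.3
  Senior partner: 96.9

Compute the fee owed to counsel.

Senior partner: 96.9 × $890 = $86,241.00
Junior partner: 68.0 × $420 = $28,560.00
Senior associate: 106.1 × $340 = $36,074.00
Junior associate: 113.3 × $300 = $33,990.00
Subtotal: $184,865.00
Less 7% discount: −$12,940.55
Total: $184,865.00 − $12,940.55 = $171,924.45

$171,924.45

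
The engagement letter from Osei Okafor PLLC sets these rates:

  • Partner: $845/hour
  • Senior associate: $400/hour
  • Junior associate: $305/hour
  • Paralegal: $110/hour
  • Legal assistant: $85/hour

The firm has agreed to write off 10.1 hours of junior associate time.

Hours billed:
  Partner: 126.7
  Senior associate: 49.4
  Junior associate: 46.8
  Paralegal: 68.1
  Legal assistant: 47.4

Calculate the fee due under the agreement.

$149,535.00

Partner: 126.7 × $845 = $107,061.50
Senior associate: 49.4 × $400 = $19,760.00
Junior associate: 46.8 × $305 = $14,274.00
Paralegal: 68.1 × $110 = $7,491.00
Legal assistant: 47.4 × $85 = $4,029.00
Subtotal: $152,615.50
Write-off: 10.1 × $305 = $3,080.50
Total: $152,615.50 − $3,080.50 = $149,535.00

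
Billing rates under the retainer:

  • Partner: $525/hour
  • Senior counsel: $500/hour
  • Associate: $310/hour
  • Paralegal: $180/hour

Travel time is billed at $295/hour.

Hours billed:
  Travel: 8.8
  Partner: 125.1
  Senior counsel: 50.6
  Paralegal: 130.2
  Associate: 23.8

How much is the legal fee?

$124,387.50

Partner: 125.1 × $525 = $65,677.50
Senior counsel: 50.6 × $500 = $25,300.00
Associate: 23.8 × $310 = $7,378.00
Paralegal: 130.2 × $180 = $23,436.00
Subtotal: $65,677.50 + $25,300.00 + $7,378.00 + $23,436.00 = $121,791.50
Travel: 8.8 × $295 = $2,596.00
Total: $121,791.50 + $2,596.00 = $124,387.50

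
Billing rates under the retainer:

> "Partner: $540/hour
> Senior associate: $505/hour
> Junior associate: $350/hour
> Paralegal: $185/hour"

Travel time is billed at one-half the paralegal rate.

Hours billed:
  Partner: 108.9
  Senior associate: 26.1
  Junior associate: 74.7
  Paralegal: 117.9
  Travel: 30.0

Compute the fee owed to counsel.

Partner: 108.9 × $540 = $58,806.00
Senior associate: 26.1 × $505 = $13,180.50
Junior associate: 74.7 × $350 = $26,145.00
Paralegal: 117.9 × $185 = $21,811.50
Subtotal: $58,806.00 + $13,180.50 + $26,145.00 + $21,811.50 = $119,943.00
Travel: 30.0 × ($185 ÷ 2) = 30.0 × $92.50 = $2,775.00
Total: $119,943.00 + $2,775.00 = $122,718.00

$122,718.00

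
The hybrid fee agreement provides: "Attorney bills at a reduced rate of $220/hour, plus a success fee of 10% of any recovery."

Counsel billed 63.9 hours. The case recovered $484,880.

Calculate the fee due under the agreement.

$62,546.00

Hourly: 63.9 × $220 = $14,058.00
Success fee: 10% of $484,880 = $48,488.00
Total: $14,058.00 + $48,488.00 = $62,546.00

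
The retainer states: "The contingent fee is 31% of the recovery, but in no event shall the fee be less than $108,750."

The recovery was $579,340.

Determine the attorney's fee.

$179,595.40

31% of $579,340 = $179,595.40
That exceeds the $108,750 minimum.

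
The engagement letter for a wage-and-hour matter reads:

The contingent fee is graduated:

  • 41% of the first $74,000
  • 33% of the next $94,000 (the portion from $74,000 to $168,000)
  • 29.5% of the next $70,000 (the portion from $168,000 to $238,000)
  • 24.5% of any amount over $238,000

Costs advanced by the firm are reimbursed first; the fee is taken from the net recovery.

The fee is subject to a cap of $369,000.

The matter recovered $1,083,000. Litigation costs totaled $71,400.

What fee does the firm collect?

Fee base (net of costs): $1,083,000 − $71,400 = $1,011,600
First $74,000 at 41% = $30,340.00
Next $94,000 at 33% = $31,020.00
Next $70,000 at 29.5% = $20,650.00
Remaining $773,600 at 24.5% = $189,532.00
Fee: $30,340.00 + $31,020.00 + $20,650.00 + $189,532.00 = $271,542.00
$271,542.00 is under the $369,000 cap.

$271,542.00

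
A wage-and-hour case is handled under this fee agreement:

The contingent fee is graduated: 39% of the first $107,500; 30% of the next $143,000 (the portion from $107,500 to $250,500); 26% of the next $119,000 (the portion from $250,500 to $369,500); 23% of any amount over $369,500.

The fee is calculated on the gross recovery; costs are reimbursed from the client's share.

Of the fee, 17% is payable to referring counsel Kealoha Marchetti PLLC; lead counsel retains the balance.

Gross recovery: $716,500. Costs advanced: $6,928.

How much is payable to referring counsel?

$33,247.75

Fee base is the gross recovery, $716,500; costs are reimbursed separately.
First $107,500 at 39% = $41,925.00
Next $143,000 at 30% = $42,900.00
Next $119,000 at 26% = $30,940.00
Remaining $347,000 at 23% = $79,810.00
Fee: $41,925.00 + $42,900.00 + $30,940.00 + $79,810.00 = $195,575.00
Referral share: 17% of $195,575.00 = $33,247.75; lead counsel retains $195,575.00 − $33,247.75 = $162,327.25.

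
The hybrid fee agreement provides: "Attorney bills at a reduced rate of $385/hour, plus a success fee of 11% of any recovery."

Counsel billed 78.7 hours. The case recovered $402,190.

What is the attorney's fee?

Hourly: 78.7 × $385 = $30,299.50
Success fee: 11% of $402,190 = $44,240.90
Total: $30,299.50 + $44,240.90 = $74,540.40

$74,540.40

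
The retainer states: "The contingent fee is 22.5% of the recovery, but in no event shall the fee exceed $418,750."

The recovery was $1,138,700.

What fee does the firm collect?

22.5% of $1,138,700 = $256,207.50
That is under the $418,750 cap.

$256,207.50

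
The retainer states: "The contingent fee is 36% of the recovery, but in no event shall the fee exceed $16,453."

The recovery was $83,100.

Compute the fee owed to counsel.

36% of $83,100 = $29,916.00
That exceeds the $16,453 cap, so the fee is capped at $16,453.

$16,453.00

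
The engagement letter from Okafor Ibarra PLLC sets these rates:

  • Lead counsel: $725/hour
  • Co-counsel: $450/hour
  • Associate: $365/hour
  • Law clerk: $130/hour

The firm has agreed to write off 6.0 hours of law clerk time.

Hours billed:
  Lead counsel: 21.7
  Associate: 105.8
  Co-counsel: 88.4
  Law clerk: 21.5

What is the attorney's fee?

Lead counsel: 21.7 × $725 = $15,732.50
Co-counsel: 88.4 × $450 = $39,780.00
Associate: 105.8 × $365 = $38,617.00
Law clerk: 21.5 × $130 = $2,795.00
Subtotal: $96,924.50
Write-off: 6.0 × $130 = $780.00
Total: $96,924.50 − $780.00 = $96,144.50

$96,144.50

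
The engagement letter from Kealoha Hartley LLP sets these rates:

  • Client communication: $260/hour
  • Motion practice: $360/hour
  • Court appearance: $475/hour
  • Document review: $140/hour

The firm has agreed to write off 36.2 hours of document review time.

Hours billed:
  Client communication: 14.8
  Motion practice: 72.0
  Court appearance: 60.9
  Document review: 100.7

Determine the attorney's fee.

$67,725.50

Client communication: 14.8 × $260 = $3,848.00
Motion practice: 72.0 × $360 = $25,920.00
Court appearance: 60.9 × $475 = $28,927.50
Document review: 100.7 × $140 = $14,098.00
Subtotal: $72,793.50
Write-off: 36.2 × $140 = $5,068.00
Total: $72,793.50 − $5,068.00 = $67,725.50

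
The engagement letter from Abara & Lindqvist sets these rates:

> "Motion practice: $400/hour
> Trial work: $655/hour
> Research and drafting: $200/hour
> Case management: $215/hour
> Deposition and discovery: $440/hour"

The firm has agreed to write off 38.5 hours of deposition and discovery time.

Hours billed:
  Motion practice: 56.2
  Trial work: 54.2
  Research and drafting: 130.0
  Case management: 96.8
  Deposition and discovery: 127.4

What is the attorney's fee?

$143,909.00

Motion practice: 56.2 × $400 = $22,480.00
Trial work: 54.2 × $655 = $35,501.00
Research and drafting: 130.0 × $200 = $26,000.00
Case management: 96.8 × $215 = $20,812.00
Deposition and discovery: 127.4 × $440 = $56,056.00
Subtotal: $160,849.00
Write-off: 38.5 × $440 = $16,940.00
Total: $160,849.00 − $16,940.00 = $143,909.00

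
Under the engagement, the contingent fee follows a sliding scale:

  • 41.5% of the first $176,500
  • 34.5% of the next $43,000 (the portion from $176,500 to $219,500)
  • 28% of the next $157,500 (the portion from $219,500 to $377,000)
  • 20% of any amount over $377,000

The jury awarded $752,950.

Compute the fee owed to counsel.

$207,372.50

First $176,500 at 41.5% = $73,247.50
Next $43,000 at 34.5% = $14,835.00
Next $157,500 at 28% = $44,100.00
Remaining $375,950 at 20% = $75,190.00
Fee: $73,247.50 + $14,835.00 + $44,100.00 + $75,190.00 = $207,372.50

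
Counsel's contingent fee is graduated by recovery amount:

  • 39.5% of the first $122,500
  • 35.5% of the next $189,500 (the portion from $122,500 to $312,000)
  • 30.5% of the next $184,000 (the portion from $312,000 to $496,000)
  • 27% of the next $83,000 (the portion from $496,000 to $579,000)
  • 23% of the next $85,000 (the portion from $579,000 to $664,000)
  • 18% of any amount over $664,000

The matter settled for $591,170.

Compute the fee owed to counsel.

First $122,500 at 39.5% = $48,387.50
Next $189,500 at 35.5% = $67,272.50
Next $184,000 at 30.5% = $56,120.00
Next $83,000 at 27% = $22,410.00
Remaining $12,170 at 23% = $2,799.10
Fee: $48,387.50 + $67,272.50 + $56,120.00 + $22,410.00 + $2,799.10 = $196,989.10

$196,989.10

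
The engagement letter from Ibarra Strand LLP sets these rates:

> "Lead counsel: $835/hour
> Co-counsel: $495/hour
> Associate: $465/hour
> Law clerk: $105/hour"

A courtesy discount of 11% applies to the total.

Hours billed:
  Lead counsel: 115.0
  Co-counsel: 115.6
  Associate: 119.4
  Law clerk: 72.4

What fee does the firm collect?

$192,569.30

Lead counsel: 115.0 × $835 = $96,025.00
Co-counsel: 115.6 × $495 = $57,222.00
Associate: 119.4 × $465 = $55,521.00
Law clerk: 72.4 × $105 = $7,602.00
Subtotal: $216,370.00
Less 11% discount: −$23,800.70
Total: $216,370.00 − $23,800.70 = $192,569.30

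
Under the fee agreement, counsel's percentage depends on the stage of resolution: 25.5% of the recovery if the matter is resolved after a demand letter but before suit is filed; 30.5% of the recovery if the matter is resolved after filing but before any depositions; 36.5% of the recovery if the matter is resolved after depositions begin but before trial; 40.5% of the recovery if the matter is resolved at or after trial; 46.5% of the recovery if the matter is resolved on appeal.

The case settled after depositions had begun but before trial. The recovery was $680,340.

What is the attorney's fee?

The matter settled after depositions had begun but before trial, so the 36.5% rate applies.
$680,340 × 36.5% = $248,324.10

$248,324.10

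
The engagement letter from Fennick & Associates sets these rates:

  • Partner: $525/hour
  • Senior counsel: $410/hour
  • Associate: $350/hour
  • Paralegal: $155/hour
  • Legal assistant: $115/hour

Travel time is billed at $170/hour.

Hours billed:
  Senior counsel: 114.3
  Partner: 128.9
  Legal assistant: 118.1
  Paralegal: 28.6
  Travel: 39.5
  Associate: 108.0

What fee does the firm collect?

Partner: 128.9 × $525 = $67,672.50
Senior counsel: 114.3 × $410 = $46,863.00
Associate: 108.0 × $350 = $37,800.00
Paralegal: 28.6 × $155 = $4,433.00
Legal assistant: 118.1 × $115 = $13,581.50
Subtotal: $67,672.50 + $46,863.00 + $37,800.00 + $4,433.00 + $13,581.50 = $170,350.00
Travel: 39.5 × $170 = $6,715.00
Total: $170,350.00 + $6,715.00 = $177,065.00

$177,065.00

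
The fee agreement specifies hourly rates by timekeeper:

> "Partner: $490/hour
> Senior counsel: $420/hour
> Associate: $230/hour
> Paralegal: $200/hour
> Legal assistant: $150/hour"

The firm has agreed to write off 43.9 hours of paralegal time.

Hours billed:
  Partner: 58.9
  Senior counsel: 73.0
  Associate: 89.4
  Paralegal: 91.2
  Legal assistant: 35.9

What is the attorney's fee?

$94,928.00

Partner: 58.9 × $490 = $28,861.00
Senior counsel: 73.0 × $420 = $30,660.00
Associate: 89.4 × $230 = $20,562.00
Paralegal: 91.2 × $200 = $18,240.00
Legal assistant: 35.9 × $150 = $5,385.00
Subtotal: $103,708.00
Write-off: 43.9 × $200 = $8,780.00
Total: $103,708.00 − $8,780.00 = $94,928.00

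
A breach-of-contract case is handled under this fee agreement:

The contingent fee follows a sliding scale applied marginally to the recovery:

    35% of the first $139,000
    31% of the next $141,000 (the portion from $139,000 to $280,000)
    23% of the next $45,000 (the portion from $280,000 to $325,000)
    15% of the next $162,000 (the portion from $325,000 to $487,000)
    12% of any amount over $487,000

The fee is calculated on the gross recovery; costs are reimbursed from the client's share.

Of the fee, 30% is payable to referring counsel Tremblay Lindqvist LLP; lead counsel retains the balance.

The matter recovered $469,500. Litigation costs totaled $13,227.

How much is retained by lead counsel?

Fee base is the gross recovery, $469,500; costs are reimbursed separately.
First $139,000 at 35% = $48,650.00
Next $141,000 at 31% = $43,710.00
Next $45,000 at 23% = $10,350.00
Remaining $144,500 at 15% = $21,675.00
Fee: $48,650.00 + $43,710.00 + $10,350.00 + $21,675.00 = $124,385.00
Referral share: 30% of $124,385.00 = $37,315.50; lead counsel retains $124,385.00 − $37,315.50 = $87,069.50.

$87,069.50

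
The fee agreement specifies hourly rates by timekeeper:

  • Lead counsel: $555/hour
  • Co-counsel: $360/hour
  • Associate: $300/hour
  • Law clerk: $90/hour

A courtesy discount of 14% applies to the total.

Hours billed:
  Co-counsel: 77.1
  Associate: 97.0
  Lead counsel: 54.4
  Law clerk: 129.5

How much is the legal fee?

$84,884.58

Lead counsel: 54.4 × $555 = $30,192.00
Co-counsel: 77.1 × $360 = $27,756.00
Associate: 97.0 × $300 = $29,100.00
Law clerk: 129.5 × $90 = $11,655.00
Subtotal: $98,703.00
Less 14% discount: −$13,818.42
Total: $98,703.00 − $13,818.42 = $84,884.58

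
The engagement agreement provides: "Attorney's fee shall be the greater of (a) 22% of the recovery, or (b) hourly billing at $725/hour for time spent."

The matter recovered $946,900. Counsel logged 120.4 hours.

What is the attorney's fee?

(a) 22% of $946,900 = $208,318.00
(b) 120.4 × $725 = $87,290.00
The greater is (a): $208,318.00.

$208,318.00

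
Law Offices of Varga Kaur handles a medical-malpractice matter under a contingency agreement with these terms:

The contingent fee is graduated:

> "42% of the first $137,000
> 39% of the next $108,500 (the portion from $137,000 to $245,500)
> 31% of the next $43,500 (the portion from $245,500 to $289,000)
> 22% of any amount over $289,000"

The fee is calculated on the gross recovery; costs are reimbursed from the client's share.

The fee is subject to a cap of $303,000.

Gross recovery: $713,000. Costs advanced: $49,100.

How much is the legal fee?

Fee base is the gross recovery, $713,000; costs are reimbursed separately.
First $137,000 at 42% = $57,540.00
Next $108,500 at 39% = $42,315.00
Next $43,500 at 31% = $13,485.00
Remaining $424,000 at 22% = $93,280.00
Fee: $57,540.00 + $42,315.00 + $13,485.00 + $93,280.00 = $206,620.00
$206,620.00 is under the $303,000 cap.

$206,620.00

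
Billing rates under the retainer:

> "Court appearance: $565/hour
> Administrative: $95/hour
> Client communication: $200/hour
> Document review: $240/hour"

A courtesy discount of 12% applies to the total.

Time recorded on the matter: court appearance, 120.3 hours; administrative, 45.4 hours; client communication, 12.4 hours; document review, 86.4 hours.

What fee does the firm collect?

Court appearance: 120.3 × $565 = $67,969.50
Administrative: 45.4 × $95 = $4,313.00
Client communication: 12.4 × $200 = $2,480.00
Document review: 86.4 × $240 = $20,736.00
Subtotal: $95,498.50
Less 12% discount: −$11,459.82
Total: $95,498.50 − $11,459.82 = $84,038.68

$84,038.68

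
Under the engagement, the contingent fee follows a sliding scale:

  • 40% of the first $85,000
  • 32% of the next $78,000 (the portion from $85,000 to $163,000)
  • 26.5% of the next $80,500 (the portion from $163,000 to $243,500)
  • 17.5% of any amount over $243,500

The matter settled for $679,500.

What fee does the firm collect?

$156,592.50

First $85,000 at 40% = $34,000.00
Next $78,000 at 32% = $24,960.00
Next $80,500 at 26.5% = $21,332.50
Remaining $436,000 at 17.5% = $76,300.00
Fee: $34,000.00 + $24,960.00 + $21,332.50 + $76,300.00 = $156,592.50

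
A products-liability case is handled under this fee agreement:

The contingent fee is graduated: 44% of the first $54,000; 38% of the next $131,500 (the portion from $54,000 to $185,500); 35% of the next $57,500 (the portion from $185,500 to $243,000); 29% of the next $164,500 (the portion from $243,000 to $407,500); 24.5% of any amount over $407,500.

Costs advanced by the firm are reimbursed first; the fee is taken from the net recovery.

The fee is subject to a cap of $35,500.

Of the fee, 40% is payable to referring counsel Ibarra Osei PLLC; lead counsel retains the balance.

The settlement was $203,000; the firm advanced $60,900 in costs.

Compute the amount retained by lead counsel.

Fee base (net of costs): $203,000 − $60,900 = $142,100
First $54,000 at 44% = $23,760.00
Remaining $88,100 at 38% = $33,478.00
Fee: $23,760.00 + $33,478.00 = $57,238.00
$57,238.00 exceeds the $35,500 cap, so the fee is capped at $35,500.00.
Referral share: 40% of $35,500.00 = $14,200.00; lead counsel retains $35,500.00 − $14,200.00 = $21,300.00.

$21,300.00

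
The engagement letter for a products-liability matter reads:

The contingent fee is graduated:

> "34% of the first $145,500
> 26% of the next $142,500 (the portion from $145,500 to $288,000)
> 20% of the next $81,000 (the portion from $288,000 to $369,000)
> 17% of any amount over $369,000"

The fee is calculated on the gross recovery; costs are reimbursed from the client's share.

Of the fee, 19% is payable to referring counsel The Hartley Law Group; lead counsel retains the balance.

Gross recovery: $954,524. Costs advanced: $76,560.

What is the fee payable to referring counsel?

Fee base is the gross recovery, $954,524; costs are reimbursed separately.
First $145,500 at 34% = $49,470.00
Next $142,500 at 26% = $37,050.00
Next $81,000 at 20% = $16,200.00
Remaining $585,524 at 17% = $99,539.08
Fee: $49,470.00 + $37,050.00 + $16,200.00 + $99,539.08 = $202,259.08
Referral share: 19% of $202,259.08 = $38,429.23; lead counsel retains $202,259.08 − $38,429.23 = $163,829.85.

$38,429.23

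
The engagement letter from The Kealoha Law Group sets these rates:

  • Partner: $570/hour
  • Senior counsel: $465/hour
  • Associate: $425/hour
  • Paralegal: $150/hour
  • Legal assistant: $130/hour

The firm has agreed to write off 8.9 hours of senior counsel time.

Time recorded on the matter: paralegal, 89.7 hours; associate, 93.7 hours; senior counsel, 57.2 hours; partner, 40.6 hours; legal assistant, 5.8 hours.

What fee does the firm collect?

$99,633.00

Partner: 40.6 × $570 = $23,142.00
Senior counsel: 57.2 × $465 = $26,598.00
Associate: 93.7 × $425 = $39,822.50
Paralegal: 89.7 × $150 = $13,455.00
Legal assistant: 5.8 × $130 = $754.00
Subtotal: $103,771.50
Write-off: 8.9 × $465 = $4,138.50
Total: $103,771.50 − $4,138.50 = $99,633.00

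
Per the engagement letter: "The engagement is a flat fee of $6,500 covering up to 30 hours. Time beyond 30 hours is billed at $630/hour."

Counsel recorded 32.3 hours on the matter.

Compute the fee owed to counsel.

Flat fee: $6,500.00
Excess hours: 32.3 − 30 = 2.3
Overrun: 2.3 × $630 = $1,449.00
Total: $6,500.00 + $1,449.00 = $7,949.00

$7,949.00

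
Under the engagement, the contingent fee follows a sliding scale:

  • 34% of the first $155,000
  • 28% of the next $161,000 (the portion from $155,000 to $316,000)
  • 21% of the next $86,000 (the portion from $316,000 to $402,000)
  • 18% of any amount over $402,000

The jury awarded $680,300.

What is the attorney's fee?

$165,934.00

First $155,000 at 34% = $52,700.00
Next $161,000 at 28% = $45,080.00
Next $86,000 at 21% = $18,060.00
Remaining $278,300 at 18% = $50,094.00
Fee: $52,700.00 + $45,080.00 + $18,060.00 + $50,094.00 = $165,934.00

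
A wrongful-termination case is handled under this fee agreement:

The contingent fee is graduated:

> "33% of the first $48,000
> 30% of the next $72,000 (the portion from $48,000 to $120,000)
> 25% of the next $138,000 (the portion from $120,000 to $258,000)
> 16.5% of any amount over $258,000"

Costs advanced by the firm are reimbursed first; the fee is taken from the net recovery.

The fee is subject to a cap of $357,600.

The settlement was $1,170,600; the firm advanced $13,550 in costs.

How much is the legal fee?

Fee base (net of costs): $1,170,600 − $13,550 = $1,157,050
First $48,000 at 33% = $15,840.00
Next $72,000 at 30% = $21,600.00
Next $138,000 at 25% = $34,500.00
Remaining $899,050 at 16.5% = $148,343.25
Fee: $15,840.00 + $21,600.00 + $34,500.00 + $148,343.25 = $220,283.25
$220,283.25 is under the $357,600 cap.

$220,283.25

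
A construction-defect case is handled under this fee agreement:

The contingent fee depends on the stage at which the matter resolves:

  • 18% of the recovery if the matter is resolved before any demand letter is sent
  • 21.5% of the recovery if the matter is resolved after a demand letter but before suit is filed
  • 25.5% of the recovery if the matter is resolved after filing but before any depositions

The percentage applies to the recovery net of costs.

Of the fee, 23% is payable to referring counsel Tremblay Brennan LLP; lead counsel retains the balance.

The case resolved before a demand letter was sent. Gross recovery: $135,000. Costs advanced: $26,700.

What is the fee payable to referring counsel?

$4,483.62

Fee base (net of costs): $135,000 − $26,700 = $108,300
The matter resolved before a demand letter was sent, so the 18% rate applies.
$108,300 × 18% = $19,494.00
Referral share: 23% of $19,494.00 = $4,483.62; lead counsel retains $19,494.00 − $4,483.62 = $15,010.38.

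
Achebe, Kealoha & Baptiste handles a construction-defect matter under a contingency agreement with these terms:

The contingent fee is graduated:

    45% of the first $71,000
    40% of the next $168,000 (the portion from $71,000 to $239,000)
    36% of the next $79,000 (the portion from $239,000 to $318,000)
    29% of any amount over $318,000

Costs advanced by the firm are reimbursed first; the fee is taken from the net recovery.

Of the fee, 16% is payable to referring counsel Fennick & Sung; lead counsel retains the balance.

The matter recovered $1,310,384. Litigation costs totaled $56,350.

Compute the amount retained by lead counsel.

Fee base (net of costs): $1,310,384 − $56,350 = $1,254,034
First $71,000 at 45% = $31,950.00
Next $168,000 at 40% = $67,200.00
Next $79,000 at 36% = $28,440.00
Remaining $936,034 at 29% = $271,449.86
Fee: $31,950.00 + $67,200.00 + $28,440.00 + $271,449.86 = $399,039.86
Referral share: 16% of $399,039.86 = $63,846.38; lead counsel retains $399,039.86 − $63,846.38 = $335,193.48.

$335,193.48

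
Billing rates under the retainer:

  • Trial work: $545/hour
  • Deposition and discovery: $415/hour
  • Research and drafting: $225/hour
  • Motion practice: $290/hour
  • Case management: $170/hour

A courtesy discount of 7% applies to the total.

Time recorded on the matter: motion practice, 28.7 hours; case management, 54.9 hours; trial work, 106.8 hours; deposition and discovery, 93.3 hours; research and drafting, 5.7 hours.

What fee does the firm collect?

$107,753.52

Trial work: 106.8 × $545 = $58,206.00
Deposition and discovery: 93.3 × $415 = $38,719.50
Research and drafting: 5.7 × $225 = $1,282.50
Motion practice: 28.7 × $290 = $8,323.00
Case management: 54.9 × $170 = $9,333.00
Subtotal: $115,864.00
Less 7% discount: −$8,110.48
Total: $115,864.00 − $8,110.48 = $107,753.52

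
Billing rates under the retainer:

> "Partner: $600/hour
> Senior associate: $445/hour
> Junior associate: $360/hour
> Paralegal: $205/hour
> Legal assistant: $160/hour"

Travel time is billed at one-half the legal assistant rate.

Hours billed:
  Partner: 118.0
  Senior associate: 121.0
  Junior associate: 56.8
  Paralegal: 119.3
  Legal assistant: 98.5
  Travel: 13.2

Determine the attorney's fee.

Partner: 118.0 × $600 = $70,800.00
Senior associate: 121.0 × $445 = $53,845.00
Junior associate: 56.8 × $360 = $20,448.00
Paralegal: 119.3 × $205 = $24,456.50
Legal assistant: 98.5 × $160 = $15,760.00
Subtotal: $70,800.00 + $53,845.00 + $20,448.00 + $24,456.50 + $15,760.00 = $185,309.50
Travel: 13.2 × ($160 ÷ 2) = 13.2 × $80.00 = $1,056.00
Total: $185,309.50 + $1,056.00 = $186,365.50

$186,365.50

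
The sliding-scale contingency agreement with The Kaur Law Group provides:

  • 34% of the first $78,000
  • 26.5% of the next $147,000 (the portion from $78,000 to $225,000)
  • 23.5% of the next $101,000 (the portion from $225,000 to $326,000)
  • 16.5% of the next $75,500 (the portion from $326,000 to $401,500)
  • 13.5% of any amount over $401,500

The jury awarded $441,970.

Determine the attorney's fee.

$107,130.95

First $78,000 at 34% = $26,520.00
Next $147,000 at 26.5% = $38,955.00
Next $101,000 at 23.5% = $23,735.00
Next $75,500 at 16.5% = $12,457.50
Remaining $40,470 at 13.5% = $5,463.45
Fee: $26,520.00 + $38,955.00 + $23,735.00 + $12,457.50 + $5,463.45 = $107,130.95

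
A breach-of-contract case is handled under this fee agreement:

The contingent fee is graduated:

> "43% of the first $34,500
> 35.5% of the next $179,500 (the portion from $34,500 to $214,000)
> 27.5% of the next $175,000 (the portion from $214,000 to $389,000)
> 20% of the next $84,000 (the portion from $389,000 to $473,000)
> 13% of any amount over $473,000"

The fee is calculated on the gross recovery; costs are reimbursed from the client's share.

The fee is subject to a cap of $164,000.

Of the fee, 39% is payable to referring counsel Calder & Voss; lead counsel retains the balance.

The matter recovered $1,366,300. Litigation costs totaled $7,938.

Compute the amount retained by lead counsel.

$100,040.00

Fee base is the gross recovery, $1,366,300; costs are reimbursed separately.
First $34,500 at 43% = $14,835.00
Next $179,500 at 35.5% = $63,722.50
Next $175,000 at 27.5% = $48,125.00
Next $84,000 at 20% = $16,800.00
Remaining $893,300 at 13% = $116,129.00
Fee: $14,835.00 + $63,722.50 + $48,125.00 + $16,800.00 + $116,129.00 = $259,611.50
$259,611.50 exceeds the $164,000 cap, so the fee is capped at $164,000.00.
Referral share: 39% of $164,000.00 = $63,960.00; lead counsel retains $164,000.00 − $63,960.00 = $100,040.00.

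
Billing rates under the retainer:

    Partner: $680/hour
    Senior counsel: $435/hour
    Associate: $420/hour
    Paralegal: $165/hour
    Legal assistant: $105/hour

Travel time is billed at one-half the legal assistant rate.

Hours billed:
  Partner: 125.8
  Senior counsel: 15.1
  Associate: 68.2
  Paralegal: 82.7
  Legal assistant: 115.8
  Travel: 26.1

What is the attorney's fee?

Partner: 125.8 × $680 = $85,544.00
Senior counsel: 15.1 × $435 = $6,568.50
Associate: 68.2 × $420 = $28,644.00
Paralegal: 82.7 × $165 = $13,645.50
Legal assistant: 115.8 × $105 = $12,159.00
Subtotal: $85,544.00 + $6,568.50 + $28,644.00 + $13,645.50 + $12,159.00 = $146,561.00
Travel: 26.1 × ($105 ÷ 2) = 26.1 × $52.50 = $1,370.25
Total: $146,561.00 + $1,370.25 = $147,931.25

$147,931.25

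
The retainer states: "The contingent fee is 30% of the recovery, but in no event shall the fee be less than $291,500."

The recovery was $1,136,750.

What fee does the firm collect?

$341,025.00

30% of $1,136,750 = $341,025.00
That exceeds the $291,500 minimum.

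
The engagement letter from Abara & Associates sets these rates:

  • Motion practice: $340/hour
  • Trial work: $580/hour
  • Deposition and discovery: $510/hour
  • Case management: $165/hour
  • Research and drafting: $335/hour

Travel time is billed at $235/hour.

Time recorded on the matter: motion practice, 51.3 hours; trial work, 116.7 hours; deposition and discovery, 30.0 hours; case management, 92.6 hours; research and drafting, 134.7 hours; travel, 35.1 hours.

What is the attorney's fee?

Motion practice: 51.3 × $340 = $17,442.00
Trial work: 116.7 × $580 = $67,686.00
Deposition and discovery: 30.0 × $510 = $15,300.00
Case management: 92.6 × $165 = $15,279.00
Research and drafting: 134.7 × $335 = $45,124.50
Subtotal: $17,442.00 + $67,686.00 + $15,300.00 + $15,279.00 + $45,124.50 = $160,831.50
Travel: 35.1 × $235 = $8,248.50
Total: $160,831.50 + $8,248.50 = $169,080.00

$169,080.00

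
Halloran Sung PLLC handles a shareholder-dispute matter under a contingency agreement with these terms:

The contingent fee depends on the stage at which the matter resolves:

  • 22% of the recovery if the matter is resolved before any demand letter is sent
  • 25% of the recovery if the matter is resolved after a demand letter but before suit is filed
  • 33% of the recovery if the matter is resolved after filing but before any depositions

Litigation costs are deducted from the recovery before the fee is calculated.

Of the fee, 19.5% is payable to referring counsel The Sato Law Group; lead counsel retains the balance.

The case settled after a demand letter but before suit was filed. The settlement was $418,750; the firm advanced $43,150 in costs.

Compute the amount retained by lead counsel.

Fee base (net of costs): $418,750 − $43,150 = $375,600
The matter settled after a demand letter but before suit was filed, so the 25% rate applies.
$375,600 × 25% = $93,900.00
Referral share: 19.5% of $93,900.00 = $18,310.50; lead counsel retains $93,900.00 − $18,310.50 = $75,589.50.

$75,589.50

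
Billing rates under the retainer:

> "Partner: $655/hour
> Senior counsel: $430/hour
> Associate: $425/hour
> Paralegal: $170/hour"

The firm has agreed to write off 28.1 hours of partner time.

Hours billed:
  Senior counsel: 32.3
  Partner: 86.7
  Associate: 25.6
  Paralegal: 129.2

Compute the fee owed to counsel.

Partner: 86.7 × $655 = $56,788.50
Senior counsel: 32.3 × $430 = $13,889.00
Associate: 25.6 × $425 = $10,880.00
Paralegal: 129.2 × $170 = $21,964.00
Subtotal: $103,521.50
Write-off: 28.1 × $655 = $18,405.50
Total: $103,521.50 − $18,405.50 = $85,116.00

$85,116.00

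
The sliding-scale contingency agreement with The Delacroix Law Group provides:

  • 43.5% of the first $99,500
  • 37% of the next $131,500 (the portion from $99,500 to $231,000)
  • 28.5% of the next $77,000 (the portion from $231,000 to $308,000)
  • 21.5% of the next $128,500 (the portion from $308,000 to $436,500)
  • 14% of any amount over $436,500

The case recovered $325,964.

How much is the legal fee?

First $99,500 at 43.5% = $43,282.50
Next $131,500 at 37% = $48,655.00
Next $77,000 at 28.5% = $21,945.00
Remaining $17,964 at 21.5% = $3,862.26
Fee: $43,282.50 + $48,655.00 + $21,945.00 + $3,862.26 = $117,744.76

$117,744.76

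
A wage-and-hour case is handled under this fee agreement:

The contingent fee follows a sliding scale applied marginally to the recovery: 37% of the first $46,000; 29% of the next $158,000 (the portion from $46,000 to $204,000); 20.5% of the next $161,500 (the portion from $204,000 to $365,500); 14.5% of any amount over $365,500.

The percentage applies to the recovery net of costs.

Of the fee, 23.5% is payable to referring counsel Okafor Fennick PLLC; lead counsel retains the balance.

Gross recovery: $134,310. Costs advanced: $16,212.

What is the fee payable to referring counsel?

Fee base (net of costs): $134,310 − $16,212 = $118,098
First $46,000 at 37% = $17,020.00
Remaining $72,098 at 29% = $20,908.42
Fee: $17,020.00 + $20,908.42 = $37,928.42
Referral share: 23.5% of $37,928.42 = $8,913.18; lead counsel retains $37,928.42 − $8,913.18 = $29,015.24.

$8,913.18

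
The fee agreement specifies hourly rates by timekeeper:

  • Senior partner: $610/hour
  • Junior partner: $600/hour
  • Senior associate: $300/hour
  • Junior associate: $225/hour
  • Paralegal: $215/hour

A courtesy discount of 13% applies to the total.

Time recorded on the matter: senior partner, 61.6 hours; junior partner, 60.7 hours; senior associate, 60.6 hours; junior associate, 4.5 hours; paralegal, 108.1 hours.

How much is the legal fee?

$101,294.10

Senior partner: 61.6 × $610 = $37,576.00
Junior partner: 60.7 × $600 = $36,420.00
Senior associate: 60.6 × $300 = $18,180.00
Junior associate: 4.5 × $225 = $1,012.50
Paralegal: 108.1 × $215 = $23,241.50
Subtotal: $116,430.00
Less 13% discount: −$15,135.90
Total: $116,430.00 − $15,135.90 = $101,294.10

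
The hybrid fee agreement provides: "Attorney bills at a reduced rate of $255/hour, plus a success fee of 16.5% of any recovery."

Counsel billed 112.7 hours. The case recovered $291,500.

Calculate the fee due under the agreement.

$76,836.00

Hourly: 112.7 × $255 = $28,738.50
Success fee: 16.5% of $291,500 = $48,097.50
Total: $28,738.50 + $48,097.50 = $76,836.00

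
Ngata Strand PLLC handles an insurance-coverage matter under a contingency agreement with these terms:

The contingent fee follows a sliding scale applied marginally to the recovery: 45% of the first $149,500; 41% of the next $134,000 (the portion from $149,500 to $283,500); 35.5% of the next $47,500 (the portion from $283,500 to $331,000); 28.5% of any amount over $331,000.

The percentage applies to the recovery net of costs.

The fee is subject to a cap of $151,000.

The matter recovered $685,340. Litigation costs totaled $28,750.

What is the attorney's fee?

$151,000.00

Fee base (net of costs): $685,340 − $28,750 = $656,590
First $149,500 at 45% = $67,275.00
Next $134,000 at 41% = $54,940.00
Next $47,500 at 35.5% = $16,862.50
Remaining $325,590 at 28.5% = $92,793.15
Fee: $67,275.00 + $54,940.00 + $16,862.50 + $92,793.15 = $231,870.65
$231,870.65 exceeds the $151,000 cap, so the fee is capped at $151,000.00.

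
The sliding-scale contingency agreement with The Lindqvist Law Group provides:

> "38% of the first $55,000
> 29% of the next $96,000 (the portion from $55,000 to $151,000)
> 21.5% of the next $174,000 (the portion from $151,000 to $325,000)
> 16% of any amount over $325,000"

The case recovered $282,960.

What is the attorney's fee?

$77,111.40

First $55,000 at 38% = $20,900.00
Next $96,000 at 29% = $27,840.00
Remaining $131,960 at 21.5% = $28,371.40
Fee: $20,900.00 + $27,840.00 + $28,371.40 = $77,111.40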